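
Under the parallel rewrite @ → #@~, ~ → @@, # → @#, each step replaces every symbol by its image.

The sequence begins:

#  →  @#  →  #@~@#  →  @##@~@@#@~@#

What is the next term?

#@~@#@##@~@@#@~#@~@##@~@@#@~@#

Apply φ to @##@~@@#@~@# symbol by symbol: @→#@~, #→@#, #→@#, @→#@~, ~→@@, @→#@~, @→#@~, #→@#, @→#@~, ~→@@, @→#@~, #→@#; joined: #@~ @# @# #@~ @@ #@~ #@~ @# #@~ @@ #@~ @#.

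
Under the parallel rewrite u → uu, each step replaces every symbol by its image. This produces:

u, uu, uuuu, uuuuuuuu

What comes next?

uuuuuuuuuuuuuuuu

Rewriting each symbol of uuuuuuuu: u→uu, u→uu, u→uu, u→uu, u→uu, u→uu, u→uu, u→uu, which concatenates to uu uu uu uu uu uu uu uu.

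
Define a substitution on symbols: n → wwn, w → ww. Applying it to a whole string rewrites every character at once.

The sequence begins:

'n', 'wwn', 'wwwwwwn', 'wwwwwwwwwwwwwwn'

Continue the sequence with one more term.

wwwwwwwwwwwwwwwwwwwwwwwwwwwwwwn

φ(wwwwwwwwwwwwwwn) expands symbol-by-symbol to ww ww ww ww ww ww ww ww ww ww ww ww ww ww wwn; joining the 15 pieces gives the next term.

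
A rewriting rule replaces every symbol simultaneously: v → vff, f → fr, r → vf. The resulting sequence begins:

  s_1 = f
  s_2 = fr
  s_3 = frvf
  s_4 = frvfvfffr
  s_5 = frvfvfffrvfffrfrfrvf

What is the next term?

frvfvfffrvfffrfrfrvfvfffrfrfrvffrvffrvfvfffr

Applying the rule to each of the 20 symbols of frvfvfffrvfffrfrfrvf gives the pieces fr vf vff fr vff fr fr fr vf vff fr fr fr vf fr vf fr vf vff fr, which concatenate to the answer.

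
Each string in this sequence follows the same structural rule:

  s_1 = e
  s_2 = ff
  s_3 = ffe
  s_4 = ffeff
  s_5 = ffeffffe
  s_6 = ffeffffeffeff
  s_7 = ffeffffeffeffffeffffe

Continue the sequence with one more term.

Each term (from the third on) is the previous term followed by the one before it: term 3 = ff·e = ffe.
The next term joins ffeffffeffeffffeffffe and ffeffffeffeff.

ffeffffeffeffffeffffeffeffffeffeff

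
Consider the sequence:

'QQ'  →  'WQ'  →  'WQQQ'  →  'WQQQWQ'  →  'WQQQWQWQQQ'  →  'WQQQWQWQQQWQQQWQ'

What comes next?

WQQQWQWQQQWQQQWQWQQQWQWQQQ

This is a Fibonacci-style word recurrence s(k) = s(k−1)·s(k−2): e.g. WQ·QQ = WQQQ.
The next term joins WQQQWQWQQQWQQQWQ and WQQQWQWQQQ.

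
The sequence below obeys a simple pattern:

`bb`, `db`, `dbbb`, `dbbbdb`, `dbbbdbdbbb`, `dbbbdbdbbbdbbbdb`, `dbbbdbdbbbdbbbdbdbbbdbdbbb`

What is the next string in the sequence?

dbbbdbdbbbdbbbdbdbbbdbdbbbdbbbdbdbbbdbbbdb

From term 3 onward, concatenate the last term with the second-to-last: db·bb = dbbb, dbbb·db = dbbbdb, …
So term 8 is dbbbdbdbbbdbbbdbdbbbdbdbbb·dbbbdbdbbbdbbbdb.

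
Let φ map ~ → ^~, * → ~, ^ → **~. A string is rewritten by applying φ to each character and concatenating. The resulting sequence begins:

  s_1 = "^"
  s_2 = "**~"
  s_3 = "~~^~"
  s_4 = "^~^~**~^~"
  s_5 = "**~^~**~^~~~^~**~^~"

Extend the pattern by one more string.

Replace each of the 19 characters of **~^~**~^~~~^~**~^~ in place — ~ ~ ^~ **~ ^~ ~ ~ ^~ **~ ^~ ^~ ^~ **~ ^~ ~ ~ ^~ **~ ^~ — and concatenate.

~~^~**~^~~~^~**~^~^~^~**~^~~~^~**~^~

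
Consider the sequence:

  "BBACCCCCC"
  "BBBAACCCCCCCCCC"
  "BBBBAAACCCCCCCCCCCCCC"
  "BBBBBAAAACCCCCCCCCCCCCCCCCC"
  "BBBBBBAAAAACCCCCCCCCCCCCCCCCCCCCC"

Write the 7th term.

BBBBBBBBAAAAAAACCCCCCCCCCCCCCCCCCCCCCCCCCCCCC

The n-th term is n+1 B's then n A's then 4n+2 C's (n = 1, 2, …).
Setting n = 7 gives 8, 7, 30 characters in each block.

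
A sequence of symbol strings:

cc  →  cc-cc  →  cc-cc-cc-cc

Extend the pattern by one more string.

Every step duplicates the string with '-' between the halves.
Doubling cc-cc-cc-cc with '-' between the halves:

cc-cc-cc-cc-cc-cc-cc-cc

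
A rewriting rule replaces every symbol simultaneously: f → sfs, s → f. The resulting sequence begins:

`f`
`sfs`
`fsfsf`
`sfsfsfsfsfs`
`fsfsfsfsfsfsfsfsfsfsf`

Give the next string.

Replace each of the 21 characters of fsfsfsfsfsfsfsfsfsfsf in place — sfs f sfs f sfs f sfs f sfs f sfs f sfs f sfs f sfs f sfs f sfs — and concatenate.

sfsfsfsfsfsfsfsfsfsfsfsfsfsfsfsfsfsfsfsfsfs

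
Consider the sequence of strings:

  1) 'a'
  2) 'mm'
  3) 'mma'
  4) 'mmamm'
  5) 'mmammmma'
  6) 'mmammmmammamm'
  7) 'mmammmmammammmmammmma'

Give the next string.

mmammmmammammmmammmmammammmmammamm

From term 3 onward, concatenate the last term with the second-to-last: mm·a = mma, mma·mm = mmamm, …
So term 8 is mmammmmammammmmammmma·mmammmmammamm.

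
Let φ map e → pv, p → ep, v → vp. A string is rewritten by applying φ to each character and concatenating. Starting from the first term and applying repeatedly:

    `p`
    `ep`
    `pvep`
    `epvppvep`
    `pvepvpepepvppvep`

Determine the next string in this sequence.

epvppvepvpeppveppvepvpepepvppvep

Replace each of the 16 characters of pvepvpepepvppvep in place — ep vp pv ep vp ep pv ep pv ep vp ep ep vp pv ep — and concatenate.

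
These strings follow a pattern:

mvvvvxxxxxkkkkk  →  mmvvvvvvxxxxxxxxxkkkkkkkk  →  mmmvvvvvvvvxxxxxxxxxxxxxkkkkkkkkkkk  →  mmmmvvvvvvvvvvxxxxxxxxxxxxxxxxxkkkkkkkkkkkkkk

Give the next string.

Term n consists of n m's, followed by 2n+2 v's, followed by 4n+1 x's, followed by 3n+2 k's (n = 1, 2, …).
For the next term, n = 5, so the run lengths are 5, 12, 21, 17.

mmmmmvvvvvvvvvvvvxxxxxxxxxxxxxxxxxxxxxkkkkkkkkkkkkkkkkk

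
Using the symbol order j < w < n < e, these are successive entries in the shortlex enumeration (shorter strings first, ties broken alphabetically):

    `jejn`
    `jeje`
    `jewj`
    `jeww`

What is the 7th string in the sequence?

jenj

Continuing the enumeration 3 steps past jeww: jeww → jewn → jewe → (answer).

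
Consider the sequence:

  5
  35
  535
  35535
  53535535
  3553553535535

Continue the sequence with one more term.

535355353553553535535

Each term (from the third on) is the two preceding terms concatenated in order: term 3 = 5·35 = 535.
The next term joins 53535535 and 3553553535535.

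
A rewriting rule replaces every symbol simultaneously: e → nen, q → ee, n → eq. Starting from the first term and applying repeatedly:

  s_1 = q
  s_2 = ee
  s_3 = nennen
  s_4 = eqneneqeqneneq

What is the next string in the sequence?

Rewriting the 14 symbols of eqneneqeqneneq one by one yields nen ee eq nen eq nen ee nen ee eq nen eq nen ee; concatenated:

neneeeqneneqneneeneneeeqneneqnenee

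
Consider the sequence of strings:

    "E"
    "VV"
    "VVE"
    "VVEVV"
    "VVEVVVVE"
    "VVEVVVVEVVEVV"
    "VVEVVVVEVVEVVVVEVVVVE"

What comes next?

This is a Fibonacci-style word recurrence s(k) = s(k−1)·s(k−2): e.g. VV·E = VVE.
The next term joins VVEVVVVEVVEVVVVEVVVVE and VVEVVVVEVVEVV.

VVEVVVVEVVEVVVVEVVVVEVVEVVVVEVVEVV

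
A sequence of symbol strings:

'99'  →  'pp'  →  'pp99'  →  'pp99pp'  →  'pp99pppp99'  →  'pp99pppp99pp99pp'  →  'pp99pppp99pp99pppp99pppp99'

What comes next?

From term 3 onward, concatenate the last term with the second-to-last: pp·99 = pp99, pp99·pp = pp99pp, …
So term 8 is pp99pppp99pp99pppp99pppp99·pp99pppp99pp99pp.

pp99pppp99pp99pppp99pppp99pp99pppp99pp99pp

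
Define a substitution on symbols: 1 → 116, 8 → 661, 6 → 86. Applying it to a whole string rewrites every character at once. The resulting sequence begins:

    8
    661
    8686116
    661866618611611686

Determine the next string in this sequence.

φ(661866618611611686) expands symbol-by-symbol to 86 86 116 661 86 86 86 116 661 86 116 116 86 116 116 86 661 86; joining the 18 pieces gives the next term.

868611666186868611666186116116861161168666186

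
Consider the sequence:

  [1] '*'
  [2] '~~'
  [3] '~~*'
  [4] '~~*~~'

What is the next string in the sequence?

~~*~~~~*

This is a Fibonacci-style word recurrence s(k) = s(k−1)·s(k−2): e.g. ~~·* = ~~*.
So term 5 is ~~*~~·~~*.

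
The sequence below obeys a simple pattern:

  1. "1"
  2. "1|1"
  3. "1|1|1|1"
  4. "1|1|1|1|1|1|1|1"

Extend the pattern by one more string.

1|1|1|1|1|1|1|1|1|1|1|1|1|1|1|1

Every step duplicates the string with '|' between the halves.
One more doubling of 1|1|1|1|1|1|1|1 gives the answer.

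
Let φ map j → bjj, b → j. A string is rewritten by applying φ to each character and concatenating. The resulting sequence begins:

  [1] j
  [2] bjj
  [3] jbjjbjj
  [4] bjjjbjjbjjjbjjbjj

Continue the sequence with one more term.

jbjjbjjbjjjbjjbjjjbjjbjjbjjjbjjbjjjbjjbjj

Applying the rule to each of the 17 symbols of bjjjbjjbjjjbjjbjj gives the pieces j bjj bjj bjj j bjj bjj j bjj bjj bjj j bjj bjj j bjj bjj, which concatenate to the answer.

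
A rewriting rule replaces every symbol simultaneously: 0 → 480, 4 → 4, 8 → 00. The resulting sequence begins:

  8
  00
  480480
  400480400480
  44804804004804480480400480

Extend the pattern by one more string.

Replace each of the 26 characters of 44804804004804480480400480 in place — 4 4 00 480 4 00 480 4 480 480 4 00 480 4 4 00 480 4 00 480 4 480 480 4 00 480 — and concatenate.

4400480400480448048040048044004804004804480480400480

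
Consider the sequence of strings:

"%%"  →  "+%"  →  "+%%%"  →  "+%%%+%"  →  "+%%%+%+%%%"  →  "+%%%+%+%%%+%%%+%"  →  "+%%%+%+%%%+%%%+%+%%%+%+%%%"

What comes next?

This is a Fibonacci-style word recurrence s(k) = s(k−1)·s(k−2): e.g. +%·%% = +%%%.
So term 8 is +%%%+%+%%%+%%%+%+%%%+%+%%%·+%%%+%+%%%+%%%+%.

+%%%+%+%%%+%%%+%+%%%+%+%%%+%%%+%+%%%+%%%+%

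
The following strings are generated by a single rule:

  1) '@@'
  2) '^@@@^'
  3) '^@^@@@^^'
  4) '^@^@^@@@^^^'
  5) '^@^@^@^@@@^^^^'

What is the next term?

s(k+1) = ^@·s(k)·^, so each term gains ^@ as a prefix and ^ as a suffix.
So the next term is ^@·^@^@^@^@@@^^^^·^.

^@^@^@^@^@@@^^^^^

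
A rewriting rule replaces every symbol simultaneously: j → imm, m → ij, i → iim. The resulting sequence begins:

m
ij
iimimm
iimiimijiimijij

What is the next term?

Rewriting the 15 symbols of iimiimijiimijij one by one yields iim iim ij iim iim ij iim imm iim iim ij iim imm iim imm; concatenated:

iimiimijiimiimijiimimmiimiimijiimimmiimimm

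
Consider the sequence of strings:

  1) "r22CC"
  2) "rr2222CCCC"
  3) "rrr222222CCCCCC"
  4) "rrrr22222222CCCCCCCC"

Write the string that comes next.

Each string has the form r^{n} 2^{2n} C^{2n} (n = 1, 2, …).
Setting n = 5 gives 5, 10, 10 characters in each block.

rrrrr2222222222CCCCCCCCCC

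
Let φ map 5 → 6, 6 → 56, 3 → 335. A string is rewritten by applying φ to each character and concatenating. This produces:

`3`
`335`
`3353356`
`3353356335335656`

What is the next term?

33533563353356563353356335335656656

φ(3353356335335656) expands symbol-by-symbol to 335 335 6 335 335 6 56 335 335 6 335 335 6 56 6 56; joining the 16 pieces gives the next term.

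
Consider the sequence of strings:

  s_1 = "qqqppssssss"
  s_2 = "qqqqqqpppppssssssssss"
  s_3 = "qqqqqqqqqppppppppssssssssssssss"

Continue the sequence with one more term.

Term n consists of 3n q's, followed by 3n-1 p's, followed by 4n+2 s's (n = 1, 2, …).
For the next term, n = 4, so the run lengths are 12, 11, 18.

qqqqqqqqqqqqpppppppppppssssssssssssssssss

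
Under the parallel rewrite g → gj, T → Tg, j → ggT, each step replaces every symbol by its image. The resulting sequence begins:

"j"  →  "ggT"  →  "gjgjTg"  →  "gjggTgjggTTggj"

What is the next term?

Applying the rule to each of the 14 symbols of gjggTgjggTTggj gives the pieces gj ggT gj gj Tg gj ggT gj gj Tg Tg gj gj ggT, which concatenate to the answer.

gjggTgjgjTggjggTgjgjTgTggjgjggT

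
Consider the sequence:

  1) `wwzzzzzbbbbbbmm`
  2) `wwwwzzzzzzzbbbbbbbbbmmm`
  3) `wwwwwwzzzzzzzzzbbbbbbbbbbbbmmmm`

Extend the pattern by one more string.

Term n consists of 2n w's, followed by 2n+3 z's, followed by 3n+3 b's, followed by n+1 m's (n = 1, 2, …).
Setting n = 4 gives 8, 11, 15, 5 characters in each block.

wwwwwwwwzzzzzzzzzzzbbbbbbbbbbbbbbbmmmmm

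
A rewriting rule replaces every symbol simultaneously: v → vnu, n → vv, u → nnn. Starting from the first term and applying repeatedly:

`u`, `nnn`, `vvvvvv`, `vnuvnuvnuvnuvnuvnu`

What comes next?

vnuvvnnnvnuvvnnnvnuvvnnnvnuvvnnnvnuvvnnnvnuvvnnn

Applying the rule to each of the 18 symbols of vnuvnuvnuvnuvnuvnu gives the pieces vnu vv nnn vnu vv nnn vnu vv nnn vnu vv nnn vnu vv nnn vnu vv nnn, which concatenate to the answer.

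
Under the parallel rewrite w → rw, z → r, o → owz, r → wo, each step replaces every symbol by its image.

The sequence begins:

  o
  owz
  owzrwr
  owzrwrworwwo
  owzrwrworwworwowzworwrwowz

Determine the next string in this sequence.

owzrwrworwworwowzworwrwowzworwowzrwrrwowzworwworwowzrwr

φ(owzrwrworwworwowzworwrwowz) expands symbol-by-symbol to owz rw r wo rw wo rw owz wo rw rw owz wo rw owz rw r rw owz wo rw wo rw owz rw r; joining the 26 pieces gives the next term.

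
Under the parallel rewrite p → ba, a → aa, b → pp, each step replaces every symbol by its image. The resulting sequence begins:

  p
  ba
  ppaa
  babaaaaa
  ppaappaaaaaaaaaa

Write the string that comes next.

Replace each of the 16 characters of ppaappaaaaaaaaaa in place — ba ba aa aa ba ba aa aa aa aa aa aa aa aa aa aa — and concatenate.

babaaaaababaaaaaaaaaaaaaaaaaaaaa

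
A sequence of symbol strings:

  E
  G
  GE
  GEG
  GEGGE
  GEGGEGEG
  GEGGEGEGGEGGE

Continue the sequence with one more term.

Each term (from the third on) is the previous term followed by the one before it: term 3 = G·E = GE.
So term 8 is GEGGEGEGGEGGE·GEGGEGEG.

GEGGEGEGGEGGEGEGGEGEG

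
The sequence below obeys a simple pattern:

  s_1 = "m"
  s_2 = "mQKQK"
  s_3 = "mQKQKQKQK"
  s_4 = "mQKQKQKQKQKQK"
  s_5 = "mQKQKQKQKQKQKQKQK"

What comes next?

mQKQKQKQKQKQKQKQKQKQK

Each term is the previous one with QKQK appended.
So the next term is mQKQKQKQKQKQKQKQK·QKQK.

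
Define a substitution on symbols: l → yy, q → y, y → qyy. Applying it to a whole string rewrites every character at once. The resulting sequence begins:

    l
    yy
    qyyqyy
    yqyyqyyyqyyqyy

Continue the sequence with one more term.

qyyyqyyqyyyqyyqyyqyyyqyyqyyyqyyqyy

Replace each of the 14 characters of yqyyqyyyqyyqyy in place — qyy y qyy qyy y qyy qyy qyy y qyy qyy y qyy qyy — and concatenate.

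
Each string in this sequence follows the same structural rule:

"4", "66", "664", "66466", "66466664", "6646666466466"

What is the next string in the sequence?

From term 3 onward, concatenate the last term with the second-to-last: 66·4 = 664, 664·66 = 66466, …
The next term joins 6646666466466 and 66466664.

664666646646666466664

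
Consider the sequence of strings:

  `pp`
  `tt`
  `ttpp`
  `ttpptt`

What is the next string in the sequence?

This is a Fibonacci-style word recurrence s(k) = s(k−1)·s(k−2): e.g. tt·pp = ttpp.
Continuing: ttpptt · ttpp gives term 5.

ttppttttpp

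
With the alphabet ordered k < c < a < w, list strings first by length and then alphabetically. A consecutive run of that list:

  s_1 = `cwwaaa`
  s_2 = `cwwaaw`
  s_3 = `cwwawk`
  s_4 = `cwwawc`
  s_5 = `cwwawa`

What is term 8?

Continuing the enumeration 3 steps past cwwawa: cwwawa → cwwaww → cwwwkk → (answer).

cwwwkc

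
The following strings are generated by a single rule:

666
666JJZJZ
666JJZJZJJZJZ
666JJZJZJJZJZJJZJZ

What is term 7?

Every step adds JJZJZ to the end: s(k+1) = s(k)·JJZJZ.
From 666JJZJZJJZJZJJZJZ, 3 further steps: 666JJZJZJJZJZJJZJZ → 666JJZJZJJZJZJJZJZJJZJZ → 666JJZJZJJZJZJJZJZJJZJZJJZJZ → (answer).

666JJZJZJJZJZJJZJZJJZJZJJZJZJJZJZ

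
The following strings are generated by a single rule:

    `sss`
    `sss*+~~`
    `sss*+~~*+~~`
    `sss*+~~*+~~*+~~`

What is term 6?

sss*+~~*+~~*+~~*+~~*+~~

The strings grow by a fixed suffix *+~~ each time.
From sss*+~~*+~~*+~~, 2 further steps: sss*+~~*+~~*+~~ → sss*+~~*+~~*+~~*+~~ → (answer).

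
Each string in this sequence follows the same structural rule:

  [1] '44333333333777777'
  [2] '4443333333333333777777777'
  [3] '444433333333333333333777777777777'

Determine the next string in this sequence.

44444333333333333333333333777777777777777

Term n consists of n 4's, followed by 4n+1 3's, followed by 3n 7's, where the shown terms are n = 2, 3, 4.
At n = 5 the blocks have lengths 5, 21, 15.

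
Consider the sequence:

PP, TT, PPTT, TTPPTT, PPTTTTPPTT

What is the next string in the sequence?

From term 3 onward, concatenate the second-to-last term with the last: PP·TT = PPTT, TT·PPTT = TTPPTT, …
So term 6 is TTPPTT·PPTTTTPPTT.

TTPPTTPPTTTTPPTT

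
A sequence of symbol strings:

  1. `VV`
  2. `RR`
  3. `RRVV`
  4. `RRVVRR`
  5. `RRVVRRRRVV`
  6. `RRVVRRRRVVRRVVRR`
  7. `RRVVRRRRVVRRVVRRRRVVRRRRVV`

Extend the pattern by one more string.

RRVVRRRRVVRRVVRRRRVVRRRRVVRRVVRRRRVVRRVVRR

From term 3 onward, concatenate the last term with the second-to-last: RR·VV = RRVV, RRVV·RR = RRVVRR, …
Continuing: RRVVRRRRVVRRVVRRRRVVRRRRVV · RRVVRRRRVVRRVVRR gives term 8.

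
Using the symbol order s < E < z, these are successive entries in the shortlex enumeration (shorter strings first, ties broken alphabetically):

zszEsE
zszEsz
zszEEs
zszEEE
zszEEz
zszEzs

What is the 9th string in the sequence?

Continuing the enumeration 3 steps past zszEzs: zszEzs → zszEzE → zszEzz → (answer).

zszzss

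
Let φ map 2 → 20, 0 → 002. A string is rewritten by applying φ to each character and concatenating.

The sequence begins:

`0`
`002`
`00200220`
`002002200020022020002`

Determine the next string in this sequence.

Rewriting the 21 symbols of 002002200020022020002 one by one yields 002 002 20 002 002 20 20 002 002 002 20 002 002 20 20 002 20 002 002 002 20; concatenated:

0020022000200220200020020022000200220200022000200200220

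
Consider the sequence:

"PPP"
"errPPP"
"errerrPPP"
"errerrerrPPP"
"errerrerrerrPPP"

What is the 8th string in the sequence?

The strings grow by a fixed prefix err each time.
From errerrerrerrPPP, 3 further steps: errerrerrerrPPP → errerrerrerrerrPPP → errerrerrerrerrerrPPP → (answer).

errerrerrerrerrerrerrPPP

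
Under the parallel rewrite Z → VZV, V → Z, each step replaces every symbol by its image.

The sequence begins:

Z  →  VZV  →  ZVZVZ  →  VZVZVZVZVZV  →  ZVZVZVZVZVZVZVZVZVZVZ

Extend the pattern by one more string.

Rewriting the 21 symbols of ZVZVZVZVZVZVZVZVZVZVZ one by one yields VZV Z VZV Z VZV Z VZV Z VZV Z VZV Z VZV Z VZV Z VZV Z VZV Z VZV; concatenated:

VZVZVZVZVZVZVZVZVZVZVZVZVZVZVZVZVZVZVZVZVZV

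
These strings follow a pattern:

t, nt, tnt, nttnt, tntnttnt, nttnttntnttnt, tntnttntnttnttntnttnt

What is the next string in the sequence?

nttnttntnttnttntnttntnttnttntnttnt

This is a Fibonacci-style word recurrence s(k) = s(k−2)·s(k−1): e.g. t·nt = tnt.
Continuing: nttnttntnttnt · tntnttntnttnttntnttnt gives term 8.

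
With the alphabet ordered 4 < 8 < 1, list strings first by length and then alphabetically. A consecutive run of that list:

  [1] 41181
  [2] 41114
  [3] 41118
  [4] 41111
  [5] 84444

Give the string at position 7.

84441

Continuing the enumeration 2 steps past 84444: 84444 → 84448 → (answer).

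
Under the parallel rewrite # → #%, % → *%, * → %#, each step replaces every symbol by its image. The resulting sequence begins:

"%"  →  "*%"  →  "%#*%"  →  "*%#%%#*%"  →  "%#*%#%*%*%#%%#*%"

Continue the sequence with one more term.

Rewriting the 16 symbols of %#*%#%*%*%#%%#*% one by one yields *% #% %# *% #% *% %# *% %# *% #% *% *% #% %# *%; concatenated:

*%#%%#*%#%*%%#*%%#*%#%*%*%#%%#*%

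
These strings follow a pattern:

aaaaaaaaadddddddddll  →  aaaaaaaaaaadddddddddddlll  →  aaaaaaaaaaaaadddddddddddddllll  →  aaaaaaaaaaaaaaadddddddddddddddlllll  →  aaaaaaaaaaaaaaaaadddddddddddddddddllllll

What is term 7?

aaaaaaaaaaaaaaaaaaaaadddddddddddddddddddddllllllll

Reading off run lengths: a runs 9, 11, 13, 15, 17; d runs 9, 11, 13, 15, 17; l runs 2, 3, 4, 5, 6 — each is linear in n, where the shown terms are n = 3, 4, 5, 6, 7.
Setting n = 9 gives 21, 21, 8 characters in each block.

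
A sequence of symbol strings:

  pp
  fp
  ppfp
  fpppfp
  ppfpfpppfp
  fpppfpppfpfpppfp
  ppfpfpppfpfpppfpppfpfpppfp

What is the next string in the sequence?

fpppfpppfpfpppfpppfpfpppfpfpppfpppfpfpppfp

From term 3 onward, concatenate the second-to-last term with the last: pp·fp = ppfp, fp·ppfp = fpppfp, …
The next term joins fpppfpppfpfpppfp and ppfpfpppfpfpppfpppfpfpppfp.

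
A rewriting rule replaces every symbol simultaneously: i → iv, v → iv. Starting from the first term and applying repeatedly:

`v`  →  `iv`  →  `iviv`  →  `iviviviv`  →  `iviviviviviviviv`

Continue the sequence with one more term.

φ(iviviviviviviviv) expands symbol-by-symbol to iv iv iv iv iv iv iv iv iv iv iv iv iv iv iv iv; joining the 16 pieces gives the next term.

iviviviviviviviviviviviviviviviv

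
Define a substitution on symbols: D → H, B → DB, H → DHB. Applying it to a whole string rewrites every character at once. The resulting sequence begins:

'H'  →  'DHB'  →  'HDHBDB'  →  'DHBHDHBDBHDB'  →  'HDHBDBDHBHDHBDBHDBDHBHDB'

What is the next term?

φ(HDHBDBDHBHDHBDBHDBDHBHDB) expands symbol-by-symbol to DHB H DHB DB H DB H DHB DB DHB H DHB DB H DB DHB H DB H DHB DB DHB H DB; joining the 24 pieces gives the next term.

DHBHDHBDBHDBHDHBDBDHBHDHBDBHDBDHBHDBHDHBDBDHBHDB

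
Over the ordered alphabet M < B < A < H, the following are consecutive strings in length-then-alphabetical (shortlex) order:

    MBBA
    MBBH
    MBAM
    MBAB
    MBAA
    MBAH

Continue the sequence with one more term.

Treat MBAH as a base-4 numeral over the given alphabet and add one, carrying through any trailing H's.

MBHM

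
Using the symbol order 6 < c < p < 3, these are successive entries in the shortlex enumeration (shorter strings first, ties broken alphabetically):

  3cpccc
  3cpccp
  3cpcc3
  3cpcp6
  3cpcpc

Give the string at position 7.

3cpcp3

Advancing 2 positions from 3cpcpc through 3cpcpc → 3cpcpp reaches term 7.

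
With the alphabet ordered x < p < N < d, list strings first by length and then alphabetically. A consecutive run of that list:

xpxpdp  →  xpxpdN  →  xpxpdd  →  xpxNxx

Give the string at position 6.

xpxNxN

Stepping forward 2 times from xpxNxx: xpxNxx → xpxNxp, then the target.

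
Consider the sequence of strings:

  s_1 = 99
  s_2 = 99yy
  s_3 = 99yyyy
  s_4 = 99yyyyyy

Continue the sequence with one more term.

99yyyyyyyy

The strings grow by a fixed suffix yy each time.
One more step from 99yyyyyy gives the answer.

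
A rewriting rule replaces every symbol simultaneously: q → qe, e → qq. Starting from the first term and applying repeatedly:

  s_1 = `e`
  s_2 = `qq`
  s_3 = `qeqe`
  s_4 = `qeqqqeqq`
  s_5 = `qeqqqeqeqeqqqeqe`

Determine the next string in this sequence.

qeqqqeqeqeqqqeqqqeqqqeqeqeqqqeqq

Replace each of the 16 characters of qeqqqeqeqeqqqeqe in place — qe qq qe qe qe qq qe qq qe qq qe qe qe qq qe qq — and concatenate.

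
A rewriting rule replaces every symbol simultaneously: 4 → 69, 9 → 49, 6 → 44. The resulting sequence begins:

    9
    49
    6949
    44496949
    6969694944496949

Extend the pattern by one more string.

Rewriting the 16 symbols of 6969694944496949 one by one yields 44 49 44 49 44 49 69 49 69 69 69 49 44 49 69 49; concatenated:

44494449444969496969694944496949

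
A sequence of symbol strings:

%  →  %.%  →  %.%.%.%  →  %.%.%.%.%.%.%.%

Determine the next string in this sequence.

%.%.%.%.%.%.%.%.%.%.%.%.%.%.%.%

Each string is two copies of the previous one joined by '.'.
One more doubling of %.%.%.%.%.%.%.% gives the answer.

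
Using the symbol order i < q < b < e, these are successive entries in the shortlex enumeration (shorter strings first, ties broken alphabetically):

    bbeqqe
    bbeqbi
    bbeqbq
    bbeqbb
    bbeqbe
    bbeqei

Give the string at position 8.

bbeqeb

Continuing the enumeration 2 steps past bbeqei: bbeqei → bbeqeq → (answer).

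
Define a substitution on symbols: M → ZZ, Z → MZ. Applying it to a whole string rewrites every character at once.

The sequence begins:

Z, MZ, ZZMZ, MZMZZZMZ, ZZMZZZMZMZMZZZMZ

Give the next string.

Replace each of the 16 characters of ZZMZZZMZMZMZZZMZ in place — MZ MZ ZZ MZ MZ MZ ZZ MZ ZZ MZ ZZ MZ MZ MZ ZZ MZ — and concatenate.

MZMZZZMZMZMZZZMZZZMZZZMZMZMZZZMZ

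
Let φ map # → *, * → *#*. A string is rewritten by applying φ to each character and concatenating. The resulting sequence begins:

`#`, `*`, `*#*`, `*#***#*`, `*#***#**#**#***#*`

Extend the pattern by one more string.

Rewriting the 17 symbols of *#***#**#**#***#* one by one yields *#* * *#* *#* *#* * *#* *#* * *#* *#* * *#* *#* *#* * *#*; concatenated:

*#***#**#**#***#**#***#**#***#**#**#***#*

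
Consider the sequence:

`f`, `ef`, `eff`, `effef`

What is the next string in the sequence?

This is a Fibonacci-style word recurrence s(k) = s(k−1)·s(k−2): e.g. ef·f = eff.
So term 5 is effef·eff.

effefeff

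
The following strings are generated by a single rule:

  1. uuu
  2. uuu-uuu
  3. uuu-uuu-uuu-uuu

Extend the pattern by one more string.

Every step duplicates the string with '-' between the halves.
Doubling uuu-uuu-uuu-uuu with '-' between the halves:

uuu-uuu-uuu-uuu-uuu-uuu-uuu-uuu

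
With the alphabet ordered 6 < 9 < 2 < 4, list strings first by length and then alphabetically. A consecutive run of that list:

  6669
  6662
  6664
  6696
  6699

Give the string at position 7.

Advancing 2 positions from 6699 through 6699 → 6692 reaches term 7.

6694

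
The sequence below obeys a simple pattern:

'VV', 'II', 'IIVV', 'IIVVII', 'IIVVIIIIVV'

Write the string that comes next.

IIVVIIIIVVIIVVII

From term 3 onward, concatenate the last term with the second-to-last: II·VV = IIVV, IIVV·II = IIVVII, …
Continuing: IIVVIIIIVV · IIVVII gives term 6.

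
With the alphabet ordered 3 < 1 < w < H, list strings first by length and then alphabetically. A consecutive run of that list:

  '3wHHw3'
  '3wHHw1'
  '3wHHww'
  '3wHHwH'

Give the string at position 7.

3wHHHw

Stepping forward 3 times from 3wHHwH: 3wHHwH → 3wHHH3 → 3wHHH1, then the target.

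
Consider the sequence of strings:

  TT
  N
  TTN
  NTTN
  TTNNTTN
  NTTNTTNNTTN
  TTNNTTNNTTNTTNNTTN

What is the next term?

From term 3 onward, concatenate the second-to-last term with the last: TT·N = TTN, N·TTN = NTTN, …
So term 8 is NTTNTTNNTTN·TTNNTTNNTTNTTNNTTN.

NTTNTTNNTTNTTNNTTNNTTNTTNNTTN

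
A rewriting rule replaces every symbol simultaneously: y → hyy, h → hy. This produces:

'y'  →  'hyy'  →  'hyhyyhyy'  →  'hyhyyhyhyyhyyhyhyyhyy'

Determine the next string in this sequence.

hyhyyhyhyyhyyhyhyyhyhyyhyyhyhyyhyyhyhyyhyhyyhyyhyhyyhyy

Applying the rule to each of the 21 symbols of hyhyyhyhyyhyyhyhyyhyy gives the pieces hy hyy hy hyy hyy hy hyy hy hyy hyy hy hyy hyy hy hyy hy hyy hyy hy hyy hyy, which concatenate to the answer.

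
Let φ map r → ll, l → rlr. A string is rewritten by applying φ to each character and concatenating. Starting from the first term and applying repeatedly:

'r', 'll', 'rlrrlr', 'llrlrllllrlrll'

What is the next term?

Applying the rule to each of the 14 symbols of llrlrllllrlrll gives the pieces rlr rlr ll rlr ll rlr rlr rlr rlr ll rlr ll rlr rlr, which concatenate to the answer.

rlrrlrllrlrllrlrrlrrlrrlrllrlrllrlrrlr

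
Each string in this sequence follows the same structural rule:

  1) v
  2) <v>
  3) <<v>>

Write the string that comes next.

Every step adds < to the front and > to the end of the previous string.
Applying this once more to <<v>>:

<<<v>>>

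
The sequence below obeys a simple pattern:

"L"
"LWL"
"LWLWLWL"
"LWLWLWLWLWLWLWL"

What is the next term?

Each string is two copies of the previous one joined by 'W'.
One more doubling of LWLWLWLWLWLWLWL gives the answer.

LWLWLWLWLWLWLWLWLWLWLWLWLWLWLWL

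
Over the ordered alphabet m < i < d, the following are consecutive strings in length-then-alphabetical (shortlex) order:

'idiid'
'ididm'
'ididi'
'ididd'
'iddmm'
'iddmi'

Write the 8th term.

Continuing the enumeration 2 steps past iddmi: iddmi → iddmd → (answer).

iddim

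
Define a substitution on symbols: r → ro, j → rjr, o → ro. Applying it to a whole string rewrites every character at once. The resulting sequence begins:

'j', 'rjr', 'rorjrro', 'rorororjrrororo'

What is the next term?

Rewriting the 15 symbols of rorororjrrororo one by one yields ro ro ro ro ro ro ro rjr ro ro ro ro ro ro ro; concatenated:

rorororororororjrrororororororo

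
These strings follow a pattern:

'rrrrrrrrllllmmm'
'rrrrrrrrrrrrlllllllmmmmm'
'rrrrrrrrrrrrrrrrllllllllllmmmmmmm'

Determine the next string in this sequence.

rrrrrrrrrrrrrrrrrrrrlllllllllllllmmmmmmmmm

Reading off run lengths: r runs 8, 12, 16; l runs 4, 7, 10; m runs 3, 5, 7 — each is linear in n, where the shown terms are n = 2, 3, 4.
For the next term, n = 5, so the run lengths are 20, 13, 9.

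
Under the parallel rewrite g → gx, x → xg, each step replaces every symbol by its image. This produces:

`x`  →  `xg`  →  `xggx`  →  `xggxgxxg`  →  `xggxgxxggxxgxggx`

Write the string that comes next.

Replace each of the 16 characters of xggxgxxggxxgxggx in place — xg gx gx xg gx xg xg gx gx xg xg gx xg gx gx xg — and concatenate.

xggxgxxggxxgxggxgxxgxggxxggxgxxg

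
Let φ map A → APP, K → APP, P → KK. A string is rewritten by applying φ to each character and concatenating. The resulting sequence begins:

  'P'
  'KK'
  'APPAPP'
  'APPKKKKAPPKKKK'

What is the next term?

APPKKKKAPPAPPAPPAPPAPPKKKKAPPAPPAPPAPP

Applying the rule to each of the 14 symbols of APPKKKKAPPKKKK gives the pieces APP KK KK APP APP APP APP APP KK KK APP APP APP APP, which concatenate to the answer.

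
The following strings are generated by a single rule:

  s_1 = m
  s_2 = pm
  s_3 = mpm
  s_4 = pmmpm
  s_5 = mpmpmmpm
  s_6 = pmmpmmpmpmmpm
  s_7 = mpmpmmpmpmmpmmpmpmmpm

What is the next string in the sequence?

This is a Fibonacci-style word recurrence s(k) = s(k−2)·s(k−1): e.g. m·pm = mpm.
The next term joins pmmpmmpmpmmpm and mpmpmmpmpmmpmmpmpmmpm.

pmmpmmpmpmmpmmpmpmmpmpmmpmmpmpmmpm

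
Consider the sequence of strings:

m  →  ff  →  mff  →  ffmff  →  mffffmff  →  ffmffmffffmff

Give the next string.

mffffmffffmffmffffmff

This is a Fibonacci-style word recurrence s(k) = s(k−2)·s(k−1): e.g. m·ff = mff.
Continuing: mffffmff · ffmffmffffmff gives term 7.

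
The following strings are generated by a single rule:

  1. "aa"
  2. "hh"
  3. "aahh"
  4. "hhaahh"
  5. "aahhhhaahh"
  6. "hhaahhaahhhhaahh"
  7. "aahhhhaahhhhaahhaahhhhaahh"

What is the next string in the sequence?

hhaahhaahhhhaahhaahhhhaahhhhaahhaahhhhaahh

Each term (from the third on) is the two preceding terms concatenated in order: term 3 = aa·hh = aahh.
The next term joins hhaahhaahhhhaahh and aahhhhaahhhhaahhaahhhhaahh.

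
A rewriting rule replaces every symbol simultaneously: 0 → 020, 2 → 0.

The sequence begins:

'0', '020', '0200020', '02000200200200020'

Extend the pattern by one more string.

02000200200200020020002002000200200200020

φ(02000200200200020) expands symbol-by-symbol to 020 0 020 020 020 0 020 020 0 020 020 0 020 020 020 0 020; joining the 17 pieces gives the next term.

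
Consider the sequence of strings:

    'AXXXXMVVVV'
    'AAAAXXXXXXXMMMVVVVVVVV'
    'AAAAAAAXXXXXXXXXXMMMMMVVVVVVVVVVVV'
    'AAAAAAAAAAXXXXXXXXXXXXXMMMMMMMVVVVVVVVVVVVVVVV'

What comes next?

Term n consists of 3n-2 A's, followed by 3n+1 X's, followed by 2n-1 M's, followed by 4n V's (n = 1, 2, …).
Setting n = 5 gives 13, 16, 9, 20 characters in each block.

AAAAAAAAAAAAAXXXXXXXXXXXXXXXXMMMMMMMMMVVVVVVVVVVVVVVVVVVVV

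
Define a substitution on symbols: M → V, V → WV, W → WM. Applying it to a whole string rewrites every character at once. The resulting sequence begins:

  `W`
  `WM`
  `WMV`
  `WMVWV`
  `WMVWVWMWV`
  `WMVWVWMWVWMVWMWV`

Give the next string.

Rewriting the 16 symbols of WMVWVWMWVWMVWMWV one by one yields WM V WV WM WV WM V WM WV WM V WV WM V WM WV; concatenated:

WMVWVWMWVWMVWMWVWMVWVWMVWMWV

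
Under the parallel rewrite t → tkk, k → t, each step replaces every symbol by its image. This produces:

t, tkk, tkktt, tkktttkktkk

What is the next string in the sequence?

Rewriting each symbol of tkktttkktkk: t→tkk, k→t, k→t, t→tkk, t→tkk, t→tkk, k→t, k→t, t→tkk, k→t, k→t, which concatenates to tkk t t tkk tkk tkk t t tkk t t.

tkktttkktkktkktttkktt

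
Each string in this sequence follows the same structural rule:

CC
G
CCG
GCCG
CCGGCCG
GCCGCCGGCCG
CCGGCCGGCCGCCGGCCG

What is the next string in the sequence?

GCCGCCGGCCGCCGGCCGGCCGCCGGCCG

Each term (from the third on) is the two preceding terms concatenated in order: term 3 = CC·G = CCG.
So term 8 is GCCGCCGGCCG·CCGGCCGGCCGCCGGCCG.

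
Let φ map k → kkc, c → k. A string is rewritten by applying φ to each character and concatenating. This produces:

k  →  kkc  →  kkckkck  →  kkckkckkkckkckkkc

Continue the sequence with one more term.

kkckkckkkckkckkkckkckkckkkckkckkkckkckkck

Replace each of the 17 characters of kkckkckkkckkckkkc in place — kkc kkc k kkc kkc k kkc kkc kkc k kkc kkc k kkc kkc kkc k — and concatenate.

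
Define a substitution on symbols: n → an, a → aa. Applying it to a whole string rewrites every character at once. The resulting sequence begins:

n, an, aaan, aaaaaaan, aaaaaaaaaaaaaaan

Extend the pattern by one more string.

aaaaaaaaaaaaaaaaaaaaaaaaaaaaaaan

Applying the rule to each of the 16 symbols of aaaaaaaaaaaaaaan gives the pieces aa aa aa aa aa aa aa aa aa aa aa aa aa aa aa an, which concatenate to the answer.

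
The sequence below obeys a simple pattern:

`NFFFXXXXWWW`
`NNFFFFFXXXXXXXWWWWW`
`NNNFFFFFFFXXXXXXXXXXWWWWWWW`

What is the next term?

NNNNFFFFFFFFFXXXXXXXXXXXXXWWWWWWWWW

Each string has the form N^{n} F^{2n+1} X^{3n+1} W^{2n+1} (n = 1, 2, …).
For the next term, n = 4, so the run lengths are 4, 9, 13, 9.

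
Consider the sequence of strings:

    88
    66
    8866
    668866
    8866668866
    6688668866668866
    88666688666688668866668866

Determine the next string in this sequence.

From term 3 onward, concatenate the second-to-last term with the last: 88·66 = 8866, 66·8866 = 668866, …
The next term joins 6688668866668866 and 88666688666688668866668866.

668866886666886688666688666688668866668866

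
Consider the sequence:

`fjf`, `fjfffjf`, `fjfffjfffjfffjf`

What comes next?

Every step duplicates the string with 'f' between the halves.
Doubling fjfffjfffjfffjf with 'f' between the halves:

fjfffjfffjfffjfffjfffjfffjfffjf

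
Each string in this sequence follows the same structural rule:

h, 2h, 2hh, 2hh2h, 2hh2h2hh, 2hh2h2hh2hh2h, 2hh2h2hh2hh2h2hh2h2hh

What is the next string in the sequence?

This is a Fibonacci-style word recurrence s(k) = s(k−1)·s(k−2): e.g. 2h·h = 2hh.
The next term joins 2hh2h2hh2hh2h2hh2h2hh and 2hh2h2hh2hh2h.

2hh2h2hh2hh2h2hh2h2hh2hh2h2hh2hh2h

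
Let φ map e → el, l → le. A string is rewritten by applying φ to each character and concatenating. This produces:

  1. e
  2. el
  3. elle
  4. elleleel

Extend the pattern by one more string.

elleleelleelelle

Expanding elleleel: e→el, l→le, l→le, e→el, l→le, e→el, e→el, l→le. Concatenated: el le le el le el el le.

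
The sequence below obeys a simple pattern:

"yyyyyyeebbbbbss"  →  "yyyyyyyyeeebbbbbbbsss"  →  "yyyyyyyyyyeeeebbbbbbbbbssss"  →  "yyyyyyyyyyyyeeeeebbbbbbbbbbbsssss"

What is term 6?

yyyyyyyyyyyyyyyyeeeeeeebbbbbbbbbbbbbbbsssssss

Each string has the form y^{2n+2} e^{n} b^{2n+1} s^{n}, where the shown terms are n = 2, 3, 4, 5.
Setting n = 7 gives 16, 7, 15, 7 characters in each block.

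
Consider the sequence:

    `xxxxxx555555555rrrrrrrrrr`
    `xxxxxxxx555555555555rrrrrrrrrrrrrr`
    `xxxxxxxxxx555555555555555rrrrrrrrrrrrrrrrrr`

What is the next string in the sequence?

Each string has the form x^{2n+2} 5^{3n+3} r^{4n+2}, where the shown terms are n = 2, 3, 4.
For the next term, n = 5, so the run lengths are 12, 18, 22.

xxxxxxxxxxxx555555555555555555rrrrrrrrrrrrrrrrrrrrrr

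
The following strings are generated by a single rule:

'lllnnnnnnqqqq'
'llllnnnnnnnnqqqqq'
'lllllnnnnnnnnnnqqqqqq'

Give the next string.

Term n consists of n l's, followed by 2n n's, followed by n+1 q's, where the shown terms are n = 3, 4, 5.
At n = 6 the blocks have lengths 6, 12, 7.

llllllnnnnnnnnnnnnqqqqqqq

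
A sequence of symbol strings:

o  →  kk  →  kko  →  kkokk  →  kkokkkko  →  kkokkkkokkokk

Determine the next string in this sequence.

Each term (from the third on) is the previous term followed by the one before it: term 3 = kk·o = kko.
So term 7 is kkokkkkokkokk·kkokkkko.

kkokkkkokkokkkkokkkko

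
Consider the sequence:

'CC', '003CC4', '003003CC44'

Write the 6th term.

Every step adds 003 to the front and 4 to the end of the previous string.
From 003003CC44, 3 further steps: 003003CC44 → 003003003CC444 → 003003003003CC4444 → (answer).

003003003003003CC44444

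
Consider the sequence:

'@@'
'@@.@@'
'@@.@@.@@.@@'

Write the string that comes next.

Every step duplicates the string with '.' between the halves.
Doubling @@.@@.@@.@@ with '.' between the halves:

@@.@@.@@.@@.@@.@@.@@.@@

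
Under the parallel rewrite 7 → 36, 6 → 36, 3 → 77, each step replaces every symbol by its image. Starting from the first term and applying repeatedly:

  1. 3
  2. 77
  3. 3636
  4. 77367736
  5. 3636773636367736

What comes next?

Rewriting the 16 symbols of 3636773636367736 one by one yields 77 36 77 36 36 36 77 36 77 36 77 36 36 36 77 36; concatenated:

77367736363677367736773636367736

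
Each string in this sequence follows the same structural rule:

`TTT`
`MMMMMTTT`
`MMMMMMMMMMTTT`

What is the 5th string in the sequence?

Every step adds MMMMM at the front: s(k+1) = MMMMM·s(k).
From MMMMMMMMMMTTT, 2 further steps: MMMMMMMMMMTTT → MMMMMMMMMMMMMMMTTT → (answer).

MMMMMMMMMMMMMMMMMMMMTTT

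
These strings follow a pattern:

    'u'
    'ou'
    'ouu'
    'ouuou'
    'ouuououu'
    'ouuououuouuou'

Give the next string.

ouuououuouuououuououu

This is a Fibonacci-style word recurrence s(k) = s(k−1)·s(k−2): e.g. ou·u = ouu.
So term 7 is ouuououuouuou·ouuououu.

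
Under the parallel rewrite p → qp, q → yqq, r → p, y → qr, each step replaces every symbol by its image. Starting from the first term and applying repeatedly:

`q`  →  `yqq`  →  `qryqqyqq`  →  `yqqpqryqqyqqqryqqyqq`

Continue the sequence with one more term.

qryqqyqqqpyqqpqryqqyqqqryqqyqqyqqpqryqqyqqqryqqyqq

φ(yqqpqryqqyqqqryqqyqq) expands symbol-by-symbol to qr yqq yqq qp yqq p qr yqq yqq qr yqq yqq yqq p qr yqq yqq qr yqq yqq; joining the 20 pieces gives the next term.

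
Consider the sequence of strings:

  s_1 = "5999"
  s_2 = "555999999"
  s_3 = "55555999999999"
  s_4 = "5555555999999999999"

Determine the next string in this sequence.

555555555999999999999999

Each string has the form 5^{2n-1} 9^{3n} (n = 1, 2, …).
For the next term, n = 5, so the run lengths are 9, 15.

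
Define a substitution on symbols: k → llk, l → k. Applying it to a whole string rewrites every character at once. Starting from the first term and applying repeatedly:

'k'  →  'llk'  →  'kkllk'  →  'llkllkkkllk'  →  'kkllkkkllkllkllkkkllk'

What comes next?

Replace each of the 21 characters of kkllkkkllkllkllkkkllk in place — llk llk k k llk llk llk k k llk k k llk k k llk llk llk k k llk — and concatenate.

llkllkkkllkllkllkkkllkkkllkkkllkllkllkkkllk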